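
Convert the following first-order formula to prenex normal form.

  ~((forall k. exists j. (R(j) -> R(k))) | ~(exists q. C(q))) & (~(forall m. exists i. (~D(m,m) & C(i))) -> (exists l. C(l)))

exists k. forall j. exists q. forall m. exists i. exists l. (R(j) & ~R(k) & C(q) & (~D(m,m) & C(i) | C(l)))

First replace A → B with ¬A ∨ B.
  ~((forall k. exists j. (~R(j) | R(k))) | ~(exists q. C(q))) & (~~(forall m. exists i. (~D(m,m) & C(i))) | (exists l. C(l)))
Drive negations inward (¬∀x A ≡ ∃x ¬A, ¬∃x A ≡ ∀x ¬A, De Morgan for ∧/∨):
  (exists k. forall j. (R(j) & ~R(k))) & (exists q. C(q)) & ((forall m. exists i. (~D(m,m) & C(i))) | (exists l. C(l)))
All bound variables are already distinct, so no renaming is needed.
Finally move all quantifiers to the prefix:
  exists k. forall j. exists q. forall m. exists i. exists l. (R(j) & ~R(k) & C(q) & (~D(m,m) & C(i) | C(l)))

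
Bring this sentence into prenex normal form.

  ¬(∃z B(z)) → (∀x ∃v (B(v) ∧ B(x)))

∃z ∀x ∃v (B(z) ∨ B(v) ∧ B(x))

Eliminate → and ↔ using ¬ and ∨.
  ¬¬(∃z B(z)) ∨ (∀x ∃v (B(v) ∧ B(x)))
Push ¬ through the quantifiers and connectives to reach negation normal form:
  (∃z B(z)) ∨ (∀x ∃v (B(v) ∧ B(x)))
All bound variables are already distinct, so no renaming is needed.
Extract every quantifier outward, since the variables are now distinct and don't occur free across branches:
  ∃z ∀x ∃v (B(z) ∨ B(v) ∧ B(x))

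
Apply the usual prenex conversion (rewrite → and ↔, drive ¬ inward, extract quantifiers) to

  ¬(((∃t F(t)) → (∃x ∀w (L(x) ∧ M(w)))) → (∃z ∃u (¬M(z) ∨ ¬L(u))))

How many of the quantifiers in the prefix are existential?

1

Eliminate → and ↔ using ¬ and ∨.
  ¬(¬(¬(∃t F(t)) ∨ (∃x ∀w (L(x) ∧ M(w)))) ∨ (∃z ∃u (¬M(z) ∨ ¬L(u))))
Move each ¬ inward, flipping quantifiers it crosses:
  ((∀t ¬F(t)) ∨ (∃x ∀w (L(x) ∧ M(w)))) ∧ (∀z ∀u (M(z) ∧ L(u)))
Pull the quantifiers to the front (each side's bound variable is not free in the other side):
  ∀t ∃x ∀w ∀z ∀u ((¬F(t) ∨ L(x) ∧ M(w)) ∧ M(z) ∧ L(u))
The prefix is ∀t ∃x ∀w ∀z ∀u: 4 universal, 1 existential.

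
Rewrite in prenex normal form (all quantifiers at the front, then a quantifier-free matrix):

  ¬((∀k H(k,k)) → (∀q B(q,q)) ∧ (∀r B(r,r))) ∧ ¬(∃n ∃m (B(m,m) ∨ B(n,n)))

∀k ∃q ∃r ∀n ∀m (H(k,k) ∧ (¬B(q,q) ∨ ¬B(r,r)) ∧ ¬B(m,m) ∧ ¬B(n,n))

Eliminate → and ↔ using ¬ and ∨.
  ¬(¬(∀k H(k,k)) ∨ (∀q B(q,q)) ∧ (∀r B(r,r))) ∧ ¬(∃n ∃m (B(m,m) ∨ B(n,n)))
Move each ¬ inward, flipping quantifiers it crosses:
  (∀k H(k,k)) ∧ ((∃q ¬B(q,q)) ∨ (∃r ¬B(r,r))) ∧ (∀n ∀m (¬B(m,m) ∧ ¬B(n,n)))
All bound variables are already distinct, so no renaming is needed.
Finally move all quantifiers to the prefix:
  ∀k ∃q ∃r ∀n ∀m (H(k,k) ∧ (¬B(q,q) ∨ ¬B(r,r)) ∧ ¬B(m,m) ∧ ¬B(n,n))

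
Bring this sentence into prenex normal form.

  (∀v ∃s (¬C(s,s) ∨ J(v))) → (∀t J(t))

Rewrite implications/biconditionals: A → B as ¬A ∨ B.
  ¬(∀v ∃s (¬C(s,s) ∨ J(v))) ∨ (∀t J(t))
Drive negations inward (¬∀x A ≡ ∃x ¬A, ¬∃x A ≡ ∀x ¬A, De Morgan for ∧/∨):
  (∃v ∀s (C(s,s) ∧ ¬J(v))) ∨ (∀t J(t))
Finally move all quantifiers to the prefix:
  ∃v ∀s ∀t (C(s,s) ∧ ¬J(v) ∨ J(t))

∃v ∀s ∀t (C(s,s) ∧ ¬J(v) ∨ J(t))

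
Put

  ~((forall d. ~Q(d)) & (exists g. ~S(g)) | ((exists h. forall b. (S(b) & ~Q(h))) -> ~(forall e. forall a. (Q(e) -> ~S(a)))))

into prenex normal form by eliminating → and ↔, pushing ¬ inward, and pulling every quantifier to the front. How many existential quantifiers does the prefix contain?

Eliminate → and ↔ using ¬ and ∨.
  ~((forall d. ~Q(d)) & (exists g. ~S(g)) | ~(exists h. forall b. (S(b) & ~Q(h))) | ~(forall e. forall a. (~Q(e) | ~S(a))))
Drive negations inward (¬∀x A ≡ ∃x ¬A, ¬∃x A ≡ ∀x ¬A, De Morgan for ∧/∨):
  ((exists d. Q(d)) | (forall g. S(g))) & (exists h. forall b. (S(b) & ~Q(h))) & (forall e. forall a. (~Q(e) | ~S(a)))
All bound variables are already distinct, so no renaming is needed.
Extract every quantifier outward, since the variables are now distinct and don't occur free across branches:
  exists d. forall g. exists h. forall b. forall e. forall a. ((Q(d) | S(g)) & S(b) & ~Q(h) & (~Q(e) | ~S(a)))
The prefix is exists d forall g exists h forall b forall e forall a: 4 universal, 2 existential.

2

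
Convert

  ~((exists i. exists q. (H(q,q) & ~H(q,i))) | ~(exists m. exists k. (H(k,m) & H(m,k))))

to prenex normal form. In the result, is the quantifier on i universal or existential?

Push ¬ through the quantifiers and connectives to reach negation normal form:
  (forall i. forall q. (~H(q,q) | H(q,i))) & (exists m. exists k. (H(k,m) & H(m,k)))
Pull the quantifiers to the front (each side's bound variable is not free in the other side):
  forall i. forall q. exists m. exists k. ((~H(q,q) | H(q,i)) & H(k,m) & H(m,k))
The quantifier exists i sits under an odd number of negations, so it flips to forall i.

universal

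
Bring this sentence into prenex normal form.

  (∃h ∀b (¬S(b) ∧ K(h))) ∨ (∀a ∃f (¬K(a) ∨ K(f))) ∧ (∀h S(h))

Give each quantifier a distinct variable: h↦u.
  (∃h ∀b (¬S(b) ∧ K(h))) ∨ (∀a ∃f (¬K(a) ∨ K(f))) ∧ (∀u S(u))
Pull the quantifiers to the front (each side's bound variable is not free in the other side):
  ∃h ∀b ∀a ∃f ∀u (¬S(b) ∧ K(h) ∨ (¬K(a) ∨ K(f)) ∧ S(u))

∃h ∀b ∀a ∃f ∀u (¬S(b) ∧ K(h) ∨ (¬K(a) ∨ K(f)) ∧ S(u))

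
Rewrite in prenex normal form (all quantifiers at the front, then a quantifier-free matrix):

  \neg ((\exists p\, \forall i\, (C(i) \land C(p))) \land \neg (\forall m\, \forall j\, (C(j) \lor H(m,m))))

\forall p\, \exists i\, \forall m\, \forall j\, (\neg C(i) \lor \neg C(p) \lor C(j) \lor H(m,m))

Move each ¬ inward, flipping quantifiers it crosses:
  (\forall p\, \exists i\, (\neg C(i) \lor \neg C(p))) \lor (\forall m\, \forall j\, (C(j) \lor H(m,m)))
All bound variables are already distinct, so no renaming is needed.
Pull the quantifiers to the front (each side's bound variable is not free in the other side):
  \forall p\, \exists i\, \forall m\, \forall j\, (\neg C(i) \lor \neg C(p) \lor C(j) \lor H(m,m))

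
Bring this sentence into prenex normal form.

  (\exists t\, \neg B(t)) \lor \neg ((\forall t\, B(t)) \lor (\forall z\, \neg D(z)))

\exists t\, \exists y1\, \exists z\, (\neg B(t) \lor \neg B(y1) \land D(z))

Drive negations inward (¬∀x A ≡ ∃x ¬A, ¬∃x A ≡ ∀x ¬A, De Morgan for ∧/∨):
  (\exists t\, \neg B(t)) \lor (\exists t\, \neg B(t)) \land (\exists z\, D(z))
Give each quantifier a distinct variable: t↦y1.
  (\exists t\, \neg B(t)) \lor (\exists y1\, \neg B(y1)) \land (\exists z\, D(z))
Pull the quantifiers to the front (each side's bound variable is not free in the other side):
  \exists t\, \exists y1\, \exists z\, (\neg B(t) \lor \neg B(y1) \land D(z))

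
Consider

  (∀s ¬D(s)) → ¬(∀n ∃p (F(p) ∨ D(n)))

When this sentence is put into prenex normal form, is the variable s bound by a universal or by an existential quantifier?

existential

Rewrite implications/biconditionals: A → B as ¬A ∨ B.
  ¬(∀s ¬D(s)) ∨ ¬(∀n ∃p (F(p) ∨ D(n)))
Push ¬ through the quantifiers and connectives to reach negation normal form:
  (∃s D(s)) ∨ (∃n ∀p (¬F(p) ∧ ¬D(n)))
Finally move all quantifiers to the prefix:
  ∃s ∃n ∀p (D(s) ∨ ¬F(p) ∧ ¬D(n))
The quantifier ∀s sits under an odd number of negations (counting the antecedent side of each →), so it flips to ∃s.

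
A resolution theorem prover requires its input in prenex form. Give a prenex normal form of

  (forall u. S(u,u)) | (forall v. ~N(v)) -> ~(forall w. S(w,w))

exists u. exists v. exists w. (~S(u,u) & N(v) | ~S(w,w))

First replace A → B with ¬A ∨ B.
  ~((forall u. S(u,u)) | (forall v. ~N(v))) | ~(forall w. S(w,w))
Push ¬ through the quantifiers and connectives to reach negation normal form:
  (exists u. ~S(u,u)) & (exists v. N(v)) | (exists w. ~S(w,w))
All bound variables are already distinct, so no renaming is needed.
Finally move all quantifiers to the prefix:
  exists u. exists v. exists w. (~S(u,u) & N(v) | ~S(w,w))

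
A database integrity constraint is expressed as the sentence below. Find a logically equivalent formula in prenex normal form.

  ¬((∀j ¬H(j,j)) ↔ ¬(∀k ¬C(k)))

First replace A → B with ¬A ∨ B; A ↔ B as (¬A ∨ B) ∧ (¬B ∨ A).
  ¬((¬(∀j ¬H(j,j)) ∨ ¬(∀k ¬C(k))) ∧ (¬¬(∀k ¬C(k)) ∨ (∀j ¬H(j,j))))
Move each ¬ inward, flipping quantifiers it crosses:
  (∀j ¬H(j,j)) ∧ (∀k ¬C(k)) ∨ (∃k C(k)) ∧ (∃j H(j,j))
Rename bound variables to avoid capture: k↦b, j↦v.
  (∀j ¬H(j,j)) ∧ (∀k ¬C(k)) ∨ (∃b C(b)) ∧ (∃v H(v,v))
Finally move all quantifiers to the prefix:
  ∀j ∀k ∃b ∃v (¬H(j,j) ∧ ¬C(k) ∨ C(b) ∧ H(v,v))

∀j ∀k ∃b ∃v (¬H(j,j) ∧ ¬C(k) ∨ C(b) ∧ H(v,v))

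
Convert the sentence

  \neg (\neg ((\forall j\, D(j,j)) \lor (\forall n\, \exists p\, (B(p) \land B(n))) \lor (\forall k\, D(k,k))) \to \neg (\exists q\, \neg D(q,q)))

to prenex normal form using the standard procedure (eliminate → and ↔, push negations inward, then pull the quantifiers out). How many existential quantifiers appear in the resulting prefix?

4

Rewrite implications/biconditionals: A → B as ¬A ∨ B.
  \neg (\neg \neg ((\forall j\, D(j,j)) \lor (\forall n\, \exists p\, (B(p) \land B(n))) \lor (\forall k\, D(k,k))) \lor \neg (\exists q\, \neg D(q,q)))
Push ¬ through the quantifiers and connectives to reach negation normal form:
  (\exists j\, \neg D(j,j)) \land (\exists n\, \forall p\, (\neg B(p) \lor \neg B(n))) \land (\exists k\, \neg D(k,k)) \land (\exists q\, \neg D(q,q))
All bound variables are already distinct, so no renaming is needed.
Finally move all quantifiers to the prefix:
  \exists j\, \exists n\, \forall p\, \exists k\, \exists q\, (\neg D(j,j) \land (\neg B(p) \lor \neg B(n)) \land \neg D(k,k) \land \neg D(q,q))
The prefix is \exists j \exists n \forall p \exists k \exists q: 1 universal, 4 existential.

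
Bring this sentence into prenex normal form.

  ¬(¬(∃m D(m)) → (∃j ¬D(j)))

∀m ∀j (¬D(m) ∧ D(j))

Eliminate → and ↔ using ¬ and ∨.
  ¬(¬¬(∃m D(m)) ∨ (∃j ¬D(j)))
Push ¬ through the quantifiers and connectives to reach negation normal form:
  (∀m ¬D(m)) ∧ (∀j D(j))
Finally move all quantifiers to the prefix:
  ∀m ∀j (¬D(m) ∧ D(j))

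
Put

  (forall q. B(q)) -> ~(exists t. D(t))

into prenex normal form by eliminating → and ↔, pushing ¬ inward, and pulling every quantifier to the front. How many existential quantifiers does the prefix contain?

First replace A → B with ¬A ∨ B.
  ~(forall q. B(q)) | ~(exists t. D(t))
Drive negations inward (¬∀x A ≡ ∃x ¬A, ¬∃x A ≡ ∀x ¬A, De Morgan for ∧/∨):
  (exists q. ~B(q)) | (forall t. ~D(t))
All bound variables are already distinct, so no renaming is needed.
Finally move all quantifiers to the prefix:
  exists q. forall t. (~B(q) | ~D(t))
The prefix is exists q forall t: 1 universal, 1 existential.

1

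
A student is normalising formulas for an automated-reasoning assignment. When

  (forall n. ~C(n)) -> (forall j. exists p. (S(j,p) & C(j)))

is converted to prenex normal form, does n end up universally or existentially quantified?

First replace A → B with ¬A ∨ B.
  ~(forall n. ~C(n)) | (forall j. exists p. (S(j,p) & C(j)))
Move each ¬ inward, flipping quantifiers it crosses:
  (exists n. C(n)) | (forall j. exists p. (S(j,p) & C(j)))
All bound variables are already distinct, so no renaming is needed.
Finally move all quantifiers to the prefix:
  exists n. forall j. exists p. (C(n) | S(j,p) & C(j))
The quantifier forall n sits under an odd number of negations (counting the antecedent side of each →), so it flips to exists n.

existential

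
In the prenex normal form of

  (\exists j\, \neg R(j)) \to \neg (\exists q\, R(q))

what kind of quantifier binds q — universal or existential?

Eliminate → and ↔ using ¬ and ∨.
  \neg (\exists j\, \neg R(j)) \lor \neg (\exists q\, R(q))
Move each ¬ inward, flipping quantifiers it crosses:
  (\forall j\, R(j)) \lor (\forall q\, \neg R(q))
Extract every quantifier outward, since the variables are now distinct and don't occur free across branches:
  \forall j\, \forall q\, (R(j) \lor \neg R(q))
The quantifier \exists q sits under an odd number of negations (counting the antecedent side of each →), so it flips to \forall q.

universal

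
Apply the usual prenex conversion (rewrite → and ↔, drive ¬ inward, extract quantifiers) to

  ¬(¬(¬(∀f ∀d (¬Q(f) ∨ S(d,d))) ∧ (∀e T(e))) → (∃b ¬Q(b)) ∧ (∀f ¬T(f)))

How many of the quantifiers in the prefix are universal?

3

Eliminate → and ↔ using ¬ and ∨.
  ¬(¬¬(¬(∀f ∀d (¬Q(f) ∨ S(d,d))) ∧ (∀e T(e))) ∨ (∃b ¬Q(b)) ∧ (∀f ¬T(f)))
Push ¬ through the quantifiers and connectives to reach negation normal form:
  ((∀f ∀d (¬Q(f) ∨ S(d,d))) ∨ (∃e ¬T(e))) ∧ ((∀b Q(b)) ∨ (∃f T(f)))
Rename bound variables to avoid capture: f↦x.
  ((∀f ∀d (¬Q(f) ∨ S(d,d))) ∨ (∃e ¬T(e))) ∧ ((∀b Q(b)) ∨ (∃x T(x)))
Pull the quantifiers to the front (each side's bound variable is not free in the other side):
  ∀f ∀d ∃e ∀b ∃x ((¬Q(f) ∨ S(d,d) ∨ ¬T(e)) ∧ (Q(b) ∨ T(x)))
The prefix is ∀f ∀d ∃e ∀b ∃x: 3 universal, 2 existential.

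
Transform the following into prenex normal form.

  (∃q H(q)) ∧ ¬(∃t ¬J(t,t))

∃q ∀t (H(q) ∧ J(t,t))

Move each ¬ inward, flipping quantifiers it crosses:
  (∃q H(q)) ∧ (∀t J(t,t))
Extract every quantifier outward, since the variables are now distinct and don't occur free across branches:
  ∃q ∀t (H(q) ∧ J(t,t))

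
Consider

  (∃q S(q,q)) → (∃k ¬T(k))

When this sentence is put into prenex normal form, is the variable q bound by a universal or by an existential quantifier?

universal

Eliminate → and ↔ using ¬ and ∨.
  ¬(∃q S(q,q)) ∨ (∃k ¬T(k))
Push ¬ through the quantifiers and connectives to reach negation normal form:
  (∀q ¬S(q,q)) ∨ (∃k ¬T(k))
Pull the quantifiers to the front (each side's bound variable is not free in the other side):
  ∀q ∃k (¬S(q,q) ∨ ¬T(k))
The quantifier ∃q sits under an odd number of negations (counting the antecedent side of each →), so it flips to ∀q.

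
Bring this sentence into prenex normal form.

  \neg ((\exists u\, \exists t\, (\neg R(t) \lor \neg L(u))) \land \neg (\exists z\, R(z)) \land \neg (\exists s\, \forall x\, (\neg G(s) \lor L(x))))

\forall u\, \forall t\, \exists z\, \exists s\, \forall x\, (R(t) \land L(u) \lor R(z) \lor \neg G(s) \lor L(x))

Move each ¬ inward, flipping quantifiers it crosses:
  (\forall u\, \forall t\, (R(t) \land L(u))) \lor (\exists z\, R(z)) \lor (\exists s\, \forall x\, (\neg G(s) \lor L(x)))
Pull the quantifiers to the front (each side's bound variable is not free in the other side):
  \forall u\, \forall t\, \exists z\, \exists s\, \forall x\, (R(t) \land L(u) \lor R(z) \lor \neg G(s) \lor L(x))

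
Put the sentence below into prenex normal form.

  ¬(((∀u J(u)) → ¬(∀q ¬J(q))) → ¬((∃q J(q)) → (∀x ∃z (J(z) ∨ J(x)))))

First replace A → B with ¬A ∨ B.
  ¬(¬(¬(∀u J(u)) ∨ ¬(∀q ¬J(q))) ∨ ¬(¬(∃q J(q)) ∨ (∀x ∃z (J(z) ∨ J(x)))))
Push ¬ through the quantifiers and connectives to reach negation normal form:
  ((∃u ¬J(u)) ∨ (∃q J(q))) ∧ ((∀q ¬J(q)) ∨ (∀x ∃z (J(z) ∨ J(x))))
Standardize variables apart so no two quantifiers bind the same name: q↦r.
  ((∃u ¬J(u)) ∨ (∃q J(q))) ∧ ((∀r ¬J(r)) ∨ (∀x ∃z (J(z) ∨ J(x))))
Extract every quantifier outward, since the variables are now distinct and don't occur free across branches:
  ∃u ∃q ∀r ∀x ∃z ((¬J(u) ∨ J(q)) ∧ (¬J(r) ∨ J(z) ∨ J(x)))

∃u ∃q ∀r ∀x ∃z ((¬J(u) ∨ J(q)) ∧ (¬J(r) ∨ J(z) ∨ J(x)))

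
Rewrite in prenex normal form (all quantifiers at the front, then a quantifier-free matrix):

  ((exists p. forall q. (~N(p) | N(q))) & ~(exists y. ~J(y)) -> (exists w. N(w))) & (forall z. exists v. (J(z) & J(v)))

Rewrite implications/biconditionals: A → B as ¬A ∨ B.
  (~((exists p. forall q. (~N(p) | N(q))) & ~(exists y. ~J(y))) | (exists w. N(w))) & (forall z. exists v. (J(z) & J(v)))
Move each ¬ inward, flipping quantifiers it crosses:
  ((forall p. exists q. (N(p) & ~N(q))) | (exists y. ~J(y)) | (exists w. N(w))) & (forall z. exists v. (J(z) & J(v)))
All bound variables are already distinct, so no renaming is needed.
Pull the quantifiers to the front (each side's bound variable is not free in the other side):
  forall p. exists q. exists y. exists w. forall z. exists v. ((N(p) & ~N(q) | ~J(y) | N(w)) & J(z) & J(v))

forall p. exists q. exists y. exists w. forall z. exists v. ((N(p) & ~N(q) | ~J(y) | N(w)) & J(z) & J(v))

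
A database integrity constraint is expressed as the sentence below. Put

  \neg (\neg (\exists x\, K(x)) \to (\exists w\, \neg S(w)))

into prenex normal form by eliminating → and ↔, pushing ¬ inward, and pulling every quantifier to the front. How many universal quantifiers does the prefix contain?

Eliminate → and ↔ using ¬ and ∨.
  \neg (\neg \neg (\exists x\, K(x)) \lor (\exists w\, \neg S(w)))
Push ¬ through the quantifiers and connectives to reach negation normal form:
  (\forall x\, \neg K(x)) \land (\forall w\, S(w))
All bound variables are already distinct, so no renaming is needed.
Finally move all quantifiers to the prefix:
  \forall x\, \forall w\, (\neg K(x) \land S(w))
The prefix is \forall x \forall w: 2 universal, 0 existential.

2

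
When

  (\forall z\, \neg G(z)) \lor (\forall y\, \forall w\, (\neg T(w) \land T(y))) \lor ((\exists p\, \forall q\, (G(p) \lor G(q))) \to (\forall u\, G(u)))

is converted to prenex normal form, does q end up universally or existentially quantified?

Rewrite implications/biconditionals: A → B as ¬A ∨ B.
  (\forall z\, \neg G(z)) \lor (\forall y\, \forall w\, (\neg T(w) \land T(y))) \lor \neg (\exists p\, \forall q\, (G(p) \lor G(q))) \lor (\forall u\, G(u))
Push ¬ through the quantifiers and connectives to reach negation normal form:
  (\forall z\, \neg G(z)) \lor (\forall y\, \forall w\, (\neg T(w) \land T(y))) \lor (\forall p\, \exists q\, (\neg G(p) \land \neg G(q))) \lor (\forall u\, G(u))
All bound variables are already distinct, so no renaming is needed.
Pull the quantifiers to the front (each side's bound variable is not free in the other side):
  \forall z\, \forall y\, \forall w\, \forall p\, \exists q\, \forall u\, (\neg G(z) \lor \neg T(w) \land T(y) \lor \neg G(p) \land \neg G(q) \lor G(u))
The quantifier \forall q sits under an odd number of negations (counting the antecedent side of each →), so it flips to \exists q.

existential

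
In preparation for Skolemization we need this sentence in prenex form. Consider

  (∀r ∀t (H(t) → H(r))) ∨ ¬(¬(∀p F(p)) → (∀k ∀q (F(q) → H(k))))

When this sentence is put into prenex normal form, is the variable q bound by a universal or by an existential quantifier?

Eliminate → and ↔ using ¬ and ∨.
  (∀r ∀t (¬H(t) ∨ H(r))) ∨ ¬(¬¬(∀p F(p)) ∨ (∀k ∀q (¬F(q) ∨ H(k))))
Drive negations inward (¬∀x A ≡ ∃x ¬A, ¬∃x A ≡ ∀x ¬A, De Morgan for ∧/∨):
  (∀r ∀t (¬H(t) ∨ H(r))) ∨ (∃p ¬F(p)) ∧ (∃k ∃q (F(q) ∧ ¬H(k)))
All bound variables are already distinct, so no renaming is needed.
Pull the quantifiers to the front (each side's bound variable is not free in the other side):
  ∀r ∀t ∃p ∃k ∃q (¬H(t) ∨ H(r) ∨ ¬F(p) ∧ F(q) ∧ ¬H(k))
The quantifier ∀q sits under an odd number of negations (counting the antecedent side of each →), so it flips to ∃q.

existential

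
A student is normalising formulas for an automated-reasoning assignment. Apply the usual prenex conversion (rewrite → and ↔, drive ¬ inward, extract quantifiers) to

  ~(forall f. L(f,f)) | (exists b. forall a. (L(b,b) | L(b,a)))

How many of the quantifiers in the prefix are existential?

2

Push ¬ through the quantifiers and connectives to reach negation normal form:
  (exists f. ~L(f,f)) | (exists b. forall a. (L(b,b) | L(b,a)))
All bound variables are already distinct, so no renaming is needed.
Pull the quantifiers to the front (each side's bound variable is not free in the other side):
  exists f. exists b. forall a. (~L(f,f) | L(b,b) | L(b,a))
The prefix is exists f exists b forall a: 1 universal, 2 existential.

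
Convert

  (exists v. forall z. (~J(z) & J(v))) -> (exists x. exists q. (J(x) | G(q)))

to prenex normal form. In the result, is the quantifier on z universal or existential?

Rewrite implications/biconditionals: A → B as ¬A ∨ B.
  ~(exists v. forall z. (~J(z) & J(v))) | (exists x. exists q. (J(x) | G(q)))
Drive negations inward (¬∀x A ≡ ∃x ¬A, ¬∃x A ≡ ∀x ¬A, De Morgan for ∧/∨):
  (forall v. exists z. (J(z) | ~J(v))) | (exists x. exists q. (J(x) | G(q)))
All bound variables are already distinct, so no renaming is needed.
Finally move all quantifiers to the prefix:
  forall v. exists z. exists x. exists q. (J(z) | ~J(v) | J(x) | G(q))
The quantifier forall z sits under an odd number of negations (counting the antecedent side of each →), so it flips to exists z.

existential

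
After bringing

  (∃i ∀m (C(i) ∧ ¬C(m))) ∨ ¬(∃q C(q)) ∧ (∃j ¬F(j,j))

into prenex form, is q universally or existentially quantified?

universal

Push ¬ through the quantifiers and connectives to reach negation normal form:
  (∃i ∀m (C(i) ∧ ¬C(m))) ∨ (∀q ¬C(q)) ∧ (∃j ¬F(j,j))
All bound variables are already distinct, so no renaming is needed.
Finally move all quantifiers to the prefix:
  ∃i ∀m ∀q ∃j (C(i) ∧ ¬C(m) ∨ ¬C(q) ∧ ¬F(j,j))
The quantifier ∃q sits under an odd number of negations, so it flips to ∀q.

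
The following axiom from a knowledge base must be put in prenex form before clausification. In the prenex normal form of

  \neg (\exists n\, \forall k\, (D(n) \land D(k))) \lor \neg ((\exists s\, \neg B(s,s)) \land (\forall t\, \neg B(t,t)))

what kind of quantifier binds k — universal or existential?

Drive negations inward (¬∀x A ≡ ∃x ¬A, ¬∃x A ≡ ∀x ¬A, De Morgan for ∧/∨):
  (\forall n\, \exists k\, (\neg D(n) \lor \neg D(k))) \lor (\forall s\, B(s,s)) \lor (\exists t\, B(t,t))
All bound variables are already distinct, so no renaming is needed.
Finally move all quantifiers to the prefix:
  \forall n\, \exists k\, \forall s\, \exists t\, (\neg D(n) \lor \neg D(k) \lor B(s,s) \lor B(t,t))
The quantifier \forall k sits under an odd number of negations, so it flips to \exists k.

existential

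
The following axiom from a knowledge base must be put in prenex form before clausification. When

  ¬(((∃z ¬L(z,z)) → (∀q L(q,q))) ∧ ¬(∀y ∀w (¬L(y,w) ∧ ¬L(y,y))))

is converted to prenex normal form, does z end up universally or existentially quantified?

existential

Eliminate → and ↔ using ¬ and ∨.
  ¬((¬(∃z ¬L(z,z)) ∨ (∀q L(q,q))) ∧ ¬(∀y ∀w (¬L(y,w) ∧ ¬L(y,y))))
Push ¬ through the quantifiers and connectives to reach negation normal form:
  (∃z ¬L(z,z)) ∧ (∃q ¬L(q,q)) ∨ (∀y ∀w (¬L(y,w) ∧ ¬L(y,y)))
All bound variables are already distinct, so no renaming is needed.
Pull the quantifiers to the front (each side's bound variable is not free in the other side):
  ∃z ∃q ∀y ∀w (¬L(z,z) ∧ ¬L(q,q) ∨ ¬L(y,w) ∧ ¬L(y,y))
The quantifier ∃z sits under an even number of negations (counting the antecedent side of each →), so it remains existential.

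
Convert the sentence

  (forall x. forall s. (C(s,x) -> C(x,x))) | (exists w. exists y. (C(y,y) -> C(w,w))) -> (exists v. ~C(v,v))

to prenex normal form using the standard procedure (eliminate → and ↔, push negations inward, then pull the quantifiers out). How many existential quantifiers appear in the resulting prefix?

3

Eliminate → and ↔ using ¬ and ∨.
  ~((forall x. forall s. (~C(s,x) | C(x,x))) | (exists w. exists y. (~C(y,y) | C(w,w)))) | (exists v. ~C(v,v))
Drive negations inward (¬∀x A ≡ ∃x ¬A, ¬∃x A ≡ ∀x ¬A, De Morgan for ∧/∨):
  (exists x. exists s. (C(s,x) & ~C(x,x))) & (forall w. forall y. (C(y,y) & ~C(w,w))) | (exists v. ~C(v,v))
Extract every quantifier outward, since the variables are now distinct and don't occur free across branches:
  exists x. exists s. forall w. forall y. exists v. (C(s,x) & ~C(x,x) & C(y,y) & ~C(w,w) | ~C(v,v))
The prefix is exists x exists s forall w forall y exists v: 2 universal, 3 existential.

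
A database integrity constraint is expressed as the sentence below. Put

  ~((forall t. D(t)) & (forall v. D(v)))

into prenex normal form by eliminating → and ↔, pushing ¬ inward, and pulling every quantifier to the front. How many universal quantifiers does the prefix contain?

0

Move each ¬ inward, flipping quantifiers it crosses:
  (exists t. ~D(t)) | (exists v. ~D(v))
All bound variables are already distinct, so no renaming is needed.
Finally move all quantifiers to the prefix:
  exists t. exists v. (~D(t) | ~D(v))
The prefix is exists t exists v: 0 universal, 2 existential.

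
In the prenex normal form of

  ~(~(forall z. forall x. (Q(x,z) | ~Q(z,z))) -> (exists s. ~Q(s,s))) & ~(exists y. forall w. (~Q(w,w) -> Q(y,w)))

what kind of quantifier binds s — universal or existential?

Rewrite implications/biconditionals: A → B as ¬A ∨ B.
  ~(~~(forall z. forall x. (Q(x,z) | ~Q(z,z))) | (exists s. ~Q(s,s))) & ~(exists y. forall w. (~~Q(w,w) | Q(y,w)))
Move each ¬ inward, flipping quantifiers it crosses:
  (exists z. exists x. (~Q(x,z) & Q(z,z))) & (forall s. Q(s,s)) & (forall y. exists w. (~Q(w,w) & ~Q(y,w)))
All bound variables are already distinct, so no renaming is needed.
Extract every quantifier outward, since the variables are now distinct and don't occur free across branches:
  exists z. exists x. forall s. forall y. exists w. (~Q(x,z) & Q(z,z) & Q(s,s) & ~Q(w,w) & ~Q(y,w))
The quantifier exists s sits under an odd number of negations (counting the antecedent side of each →), so it flips to forall s.

universal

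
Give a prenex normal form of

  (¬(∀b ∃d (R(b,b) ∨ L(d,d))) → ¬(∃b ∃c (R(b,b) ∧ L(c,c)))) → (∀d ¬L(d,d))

∃b ∀d ∃p ∃c ∀x (¬R(b,b) ∧ ¬L(d,d) ∧ R(p,p) ∧ L(c,c) ∨ ¬L(x,x))

First replace A → B with ¬A ∨ B.
  ¬(¬¬(∀b ∃d (R(b,b) ∨ L(d,d))) ∨ ¬(∃b ∃c (R(b,b) ∧ L(c,c)))) ∨ (∀d ¬L(d,d))
Drive negations inward (¬∀x A ≡ ∃x ¬A, ¬∃x A ≡ ∀x ¬A, De Morgan for ∧/∨):
  (∃b ∀d (¬R(b,b) ∧ ¬L(d,d))) ∧ (∃b ∃c (R(b,b) ∧ L(c,c))) ∨ (∀d ¬L(d,d))
Give each quantifier a distinct variable: b↦p, d↦x.
  (∃b ∀d (¬R(b,b) ∧ ¬L(d,d))) ∧ (∃p ∃c (R(p,p) ∧ L(c,c))) ∨ (∀x ¬L(x,x))
Extract every quantifier outward, since the variables are now distinct and don't occur free across branches:
  ∃b ∀d ∃p ∃c ∀x (¬R(b,b) ∧ ¬L(d,d) ∧ R(p,p) ∧ L(c,c) ∨ ¬L(x,x))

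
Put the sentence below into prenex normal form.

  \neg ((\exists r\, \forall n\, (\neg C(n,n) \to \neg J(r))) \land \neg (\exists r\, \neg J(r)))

\forall r\, \exists n\, \exists q\, (\neg C(n,n) \land J(r) \lor \neg J(q))

Eliminate → and ↔ using ¬ and ∨.
  \neg ((\exists r\, \forall n\, (\neg \neg C(n,n) \lor \neg J(r))) \land \neg (\exists r\, \neg J(r)))
Drive negations inward (¬∀x A ≡ ∃x ¬A, ¬∃x A ≡ ∀x ¬A, De Morgan for ∧/∨):
  (\forall r\, \exists n\, (\neg C(n,n) \land J(r))) \lor (\exists r\, \neg J(r))
Give each quantifier a distinct variable: r↦q.
  (\forall r\, \exists n\, (\neg C(n,n) \land J(r))) \lor (\exists q\, \neg J(q))
Extract every quantifier outward, since the variables are now distinct and don't occur free across branches:
  \forall r\, \exists n\, \exists q\, (\neg C(n,n) \land J(r) \lor \neg J(q))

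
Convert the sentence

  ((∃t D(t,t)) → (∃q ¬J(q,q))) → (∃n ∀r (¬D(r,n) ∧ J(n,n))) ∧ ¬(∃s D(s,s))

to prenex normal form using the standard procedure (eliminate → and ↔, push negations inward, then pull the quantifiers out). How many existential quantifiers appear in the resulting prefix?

Eliminate → and ↔ using ¬ and ∨.
  ¬(¬(∃t D(t,t)) ∨ (∃q ¬J(q,q))) ∨ (∃n ∀r (¬D(r,n) ∧ J(n,n))) ∧ ¬(∃s D(s,s))
Move each ¬ inward, flipping quantifiers it crosses:
  (∃t D(t,t)) ∧ (∀q J(q,q)) ∨ (∃n ∀r (¬D(r,n) ∧ J(n,n))) ∧ (∀s ¬D(s,s))
Finally move all quantifiers to the prefix:
  ∃t ∀q ∃n ∀r ∀s (D(t,t) ∧ J(q,q) ∨ ¬D(r,n) ∧ J(n,n) ∧ ¬D(s,s))
The prefix is ∃t ∀q ∃n ∀r ∀s: 3 universal, 2 existential.

2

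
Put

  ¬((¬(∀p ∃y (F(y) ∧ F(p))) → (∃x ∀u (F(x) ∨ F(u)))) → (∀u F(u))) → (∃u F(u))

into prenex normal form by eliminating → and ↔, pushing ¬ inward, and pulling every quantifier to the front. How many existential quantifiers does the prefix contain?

Rewrite implications/biconditionals: A → B as ¬A ∨ B.
  ¬¬(¬(¬¬(∀p ∃y (F(y) ∧ F(p))) ∨ (∃x ∀u (F(x) ∨ F(u)))) ∨ (∀u F(u))) ∨ (∃u F(u))
Drive negations inward (¬∀x A ≡ ∃x ¬A, ¬∃x A ≡ ∀x ¬A, De Morgan for ∧/∨):
  (∃p ∀y (¬F(y) ∨ ¬F(p))) ∧ (∀x ∃u (¬F(x) ∧ ¬F(u))) ∨ (∀u F(u)) ∨ (∃u F(u))
Give each quantifier a distinct variable: u↦a, u↦r.
  (∃p ∀y (¬F(y) ∨ ¬F(p))) ∧ (∀x ∃u (¬F(x) ∧ ¬F(u))) ∨ (∀a F(a)) ∨ (∃r F(r))
Extract every quantifier outward, since the variables are now distinct and don't occur free across branches:
  ∃p ∀y ∀x ∃u ∀a ∃r ((¬F(y) ∨ ¬F(p)) ∧ ¬F(x) ∧ ¬F(u) ∨ F(a) ∨ F(r))
The prefix is ∃p ∀y ∀x ∃u ∀a ∃r: 3 universal, 3 existential.

3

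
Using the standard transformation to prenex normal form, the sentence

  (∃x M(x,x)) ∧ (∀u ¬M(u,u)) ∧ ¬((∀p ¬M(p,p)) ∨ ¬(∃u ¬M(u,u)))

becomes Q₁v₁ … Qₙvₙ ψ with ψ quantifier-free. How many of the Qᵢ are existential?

3

Drive negations inward (¬∀x A ≡ ∃x ¬A, ¬∃x A ≡ ∀x ¬A, De Morgan for ∧/∨):
  (∃x M(x,x)) ∧ (∀u ¬M(u,u)) ∧ (∃p M(p,p)) ∧ (∃u ¬M(u,u))
Give each quantifier a distinct variable: u↦t.
  (∃x M(x,x)) ∧ (∀u ¬M(u,u)) ∧ (∃p M(p,p)) ∧ (∃t ¬M(t,t))
Pull the quantifiers to the front (each side's bound variable is not free in the other side):
  ∃x ∀u ∃p ∃t (M(x,x) ∧ ¬M(u,u) ∧ M(p,p) ∧ ¬M(t,t))
The prefix is ∃x ∀u ∃p ∃t: 1 universal, 3 existential.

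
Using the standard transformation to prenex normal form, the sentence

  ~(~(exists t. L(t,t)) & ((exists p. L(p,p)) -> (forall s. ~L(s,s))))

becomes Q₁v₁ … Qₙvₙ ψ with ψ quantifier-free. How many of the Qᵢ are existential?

3

Rewrite implications/biconditionals: A → B as ¬A ∨ B.
  ~(~(exists t. L(t,t)) & (~(exists p. L(p,p)) | (forall s. ~L(s,s))))
Drive negations inward (¬∀x A ≡ ∃x ¬A, ¬∃x A ≡ ∀x ¬A, De Morgan for ∧/∨):
  (exists t. L(t,t)) | (exists p. L(p,p)) & (exists s. L(s,s))
All bound variables are already distinct, so no renaming is needed.
Extract every quantifier outward, since the variables are now distinct and don't occur free across branches:
  exists t. exists p. exists s. (L(t,t) | L(p,p) & L(s,s))
The prefix is exists t exists p exists s: 0 universal, 3 existential.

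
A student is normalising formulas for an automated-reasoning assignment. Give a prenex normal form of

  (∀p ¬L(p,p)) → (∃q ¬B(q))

∃p ∃q (L(p,p) ∨ ¬B(q))

Rewrite implications/biconditionals: A → B as ¬A ∨ B.
  ¬(∀p ¬L(p,p)) ∨ (∃q ¬B(q))
Push ¬ through the quantifiers and connectives to reach negation normal form:
  (∃p L(p,p)) ∨ (∃q ¬B(q))
All bound variables are already distinct, so no renaming is needed.
Finally move all quantifiers to the prefix:
  ∃p ∃q (L(p,p) ∨ ¬B(q))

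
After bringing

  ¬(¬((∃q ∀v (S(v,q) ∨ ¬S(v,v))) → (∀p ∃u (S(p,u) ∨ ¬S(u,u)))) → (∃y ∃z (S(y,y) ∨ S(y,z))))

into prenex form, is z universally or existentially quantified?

Rewrite implications/biconditionals: A → B as ¬A ∨ B.
  ¬(¬¬(¬(∃q ∀v (S(v,q) ∨ ¬S(v,v))) ∨ (∀p ∃u (S(p,u) ∨ ¬S(u,u)))) ∨ (∃y ∃z (S(y,y) ∨ S(y,z))))
Drive negations inward (¬∀x A ≡ ∃x ¬A, ¬∃x A ≡ ∀x ¬A, De Morgan for ∧/∨):
  (∃q ∀v (S(v,q) ∨ ¬S(v,v))) ∧ (∃p ∀u (¬S(p,u) ∧ S(u,u))) ∧ (∀y ∀z (¬S(y,y) ∧ ¬S(y,z)))
All bound variables are already distinct, so no renaming is needed.
Finally move all quantifiers to the prefix:
  ∃q ∀v ∃p ∀u ∀y ∀z ((S(v,q) ∨ ¬S(v,v)) ∧ ¬S(p,u) ∧ S(u,u) ∧ ¬S(y,y) ∧ ¬S(y,z))
The quantifier ∃z sits under an odd number of negations (counting the antecedent side of each →), so it flips to ∀z.

universal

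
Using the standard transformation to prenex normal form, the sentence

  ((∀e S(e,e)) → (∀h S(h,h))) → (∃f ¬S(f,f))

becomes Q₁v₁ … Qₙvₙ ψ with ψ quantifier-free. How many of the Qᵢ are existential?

2

Rewrite implications/biconditionals: A → B as ¬A ∨ B.
  ¬(¬(∀e S(e,e)) ∨ (∀h S(h,h))) ∨ (∃f ¬S(f,f))
Move each ¬ inward, flipping quantifiers it crosses:
  (∀e S(e,e)) ∧ (∃h ¬S(h,h)) ∨ (∃f ¬S(f,f))
Pull the quantifiers to the front (each side's bound variable is not free in the other side):
  ∀e ∃h ∃f (S(e,e) ∧ ¬S(h,h) ∨ ¬S(f,f))
The prefix is ∀e ∃h ∃f: 1 universal, 2 existential.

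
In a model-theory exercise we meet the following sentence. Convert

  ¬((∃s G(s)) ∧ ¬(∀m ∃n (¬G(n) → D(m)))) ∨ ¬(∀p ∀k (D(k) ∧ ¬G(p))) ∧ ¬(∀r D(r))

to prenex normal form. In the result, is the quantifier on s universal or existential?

universal

Eliminate → and ↔ using ¬ and ∨.
  ¬((∃s G(s)) ∧ ¬(∀m ∃n (¬¬G(n) ∨ D(m)))) ∨ ¬(∀p ∀k (D(k) ∧ ¬G(p))) ∧ ¬(∀r D(r))
Drive negations inward (¬∀x A ≡ ∃x ¬A, ¬∃x A ≡ ∀x ¬A, De Morgan for ∧/∨):
  (∀s ¬G(s)) ∨ (∀m ∃n (G(n) ∨ D(m))) ∨ (∃p ∃k (¬D(k) ∨ G(p))) ∧ (∃r ¬D(r))
All bound variables are already distinct, so no renaming is needed.
Pull the quantifiers to the front (each side's bound variable is not free in the other side):
  ∀s ∀m ∃n ∃p ∃k ∃r (¬G(s) ∨ G(n) ∨ D(m) ∨ (¬D(k) ∨ G(p)) ∧ ¬D(r))
The quantifier ∃s sits under an odd number of negations (counting the antecedent side of each →), so it flips to ∀s.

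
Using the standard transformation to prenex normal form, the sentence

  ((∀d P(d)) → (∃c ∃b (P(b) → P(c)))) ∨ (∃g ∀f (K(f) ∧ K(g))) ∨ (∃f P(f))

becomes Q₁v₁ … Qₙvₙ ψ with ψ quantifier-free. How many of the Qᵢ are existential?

First replace A → B with ¬A ∨ B.
  ¬(∀d P(d)) ∨ (∃c ∃b (¬P(b) ∨ P(c))) ∨ (∃g ∀f (K(f) ∧ K(g))) ∨ (∃f P(f))
Drive negations inward (¬∀x A ≡ ∃x ¬A, ¬∃x A ≡ ∀x ¬A, De Morgan for ∧/∨):
  (∃d ¬P(d)) ∨ (∃c ∃b (¬P(b) ∨ P(c))) ∨ (∃g ∀f (K(f) ∧ K(g))) ∨ (∃f P(f))
Standardize variables apart so no two quantifiers bind the same name: f↦x.
  (∃d ¬P(d)) ∨ (∃c ∃b (¬P(b) ∨ P(c))) ∨ (∃g ∀f (K(f) ∧ K(g))) ∨ (∃x P(x))
Extract every quantifier outward, since the variables are now distinct and don't occur free across branches:
  ∃d ∃c ∃b ∃g ∀f ∃x (¬P(d) ∨ ¬P(b) ∨ P(c) ∨ K(f) ∧ K(g) ∨ P(x))
The prefix is ∃d ∃c ∃b ∃g ∀f ∃x: 1 universal, 5 existential.

5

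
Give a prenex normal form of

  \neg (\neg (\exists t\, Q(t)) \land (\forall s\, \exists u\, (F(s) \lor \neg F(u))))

Move each ¬ inward, flipping quantifiers it crosses:
  (\exists t\, Q(t)) \lor (\exists s\, \forall u\, (\neg F(s) \land F(u)))
All bound variables are already distinct, so no renaming is needed.
Extract every quantifier outward, since the variables are now distinct and don't occur free across branches:
  \exists t\, \exists s\, \forall u\, (Q(t) \lor \neg F(s) \land F(u))

\exists t\, \exists s\, \forall u\, (Q(t) \lor \neg F(s) \land F(u))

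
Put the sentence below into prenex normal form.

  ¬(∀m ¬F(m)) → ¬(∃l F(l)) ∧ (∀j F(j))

∀m ∀l ∀j (¬F(m) ∨ ¬F(l) ∧ F(j))

Eliminate → and ↔ using ¬ and ∨.
  ¬¬(∀m ¬F(m)) ∨ ¬(∃l F(l)) ∧ (∀j F(j))
Move each ¬ inward, flipping quantifiers it crosses:
  (∀m ¬F(m)) ∨ (∀l ¬F(l)) ∧ (∀j F(j))
All bound variables are already distinct, so no renaming is needed.
Extract every quantifier outward, since the variables are now distinct and don't occur free across branches:
  ∀m ∀l ∀j (¬F(m) ∨ ¬F(l) ∧ F(j))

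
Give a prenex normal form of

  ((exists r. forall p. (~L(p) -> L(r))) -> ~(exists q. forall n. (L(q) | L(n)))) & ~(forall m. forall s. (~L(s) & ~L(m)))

Rewrite implications/biconditionals: A → B as ¬A ∨ B.
  (~(exists r. forall p. (~~L(p) | L(r))) | ~(exists q. forall n. (L(q) | L(n)))) & ~(forall m. forall s. (~L(s) & ~L(m)))
Drive negations inward (¬∀x A ≡ ∃x ¬A, ¬∃x A ≡ ∀x ¬A, De Morgan for ∧/∨):
  ((forall r. exists p. (~L(p) & ~L(r))) | (forall q. exists n. (~L(q) & ~L(n)))) & (exists m. exists s. (L(s) | L(m)))
All bound variables are already distinct, so no renaming is needed.
Extract every quantifier outward, since the variables are now distinct and don't occur free across branches:
  forall r. exists p. forall q. exists n. exists m. exists s. ((~L(p) & ~L(r) | ~L(q) & ~L(n)) & (L(s) | L(m)))

forall r. exists p. forall q. exists n. exists m. exists s. ((~L(p) & ~L(r) | ~L(q) & ~L(n)) & (L(s) | L(m)))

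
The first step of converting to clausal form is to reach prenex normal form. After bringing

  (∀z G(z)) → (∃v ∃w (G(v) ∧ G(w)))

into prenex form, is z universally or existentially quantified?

Rewrite implications/biconditionals: A → B as ¬A ∨ B.
  ¬(∀z G(z)) ∨ (∃v ∃w (G(v) ∧ G(w)))
Drive negations inward (¬∀x A ≡ ∃x ¬A, ¬∃x A ≡ ∀x ¬A, De Morgan for ∧/∨):
  (∃z ¬G(z)) ∨ (∃v ∃w (G(v) ∧ G(w)))
All bound variables are already distinct, so no renaming is needed.
Finally move all quantifiers to the prefix:
  ∃z ∃v ∃w (¬G(z) ∨ G(v) ∧ G(w))
The quantifier ∀z sits under an odd number of negations (counting the antecedent side of each →), so it flips to ∃z.

existential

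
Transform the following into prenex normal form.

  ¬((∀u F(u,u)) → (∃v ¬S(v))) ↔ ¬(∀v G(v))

∃u ∃v ∃r ∀q ∀w1 ∀y ((¬F(u,u) ∨ ¬S(v) ∨ ¬G(r)) ∧ (G(q) ∨ F(w1,w1) ∧ S(y)))

Eliminate → and ↔ using ¬ and ∨; A ↔ B as (¬A ∨ B) ∧ (¬B ∨ A).
  (¬¬(¬(∀u F(u,u)) ∨ (∃v ¬S(v))) ∨ ¬(∀v G(v))) ∧ (¬¬(∀v G(v)) ∨ ¬(¬(∀u F(u,u)) ∨ (∃v ¬S(v))))
Drive negations inward (¬∀x A ≡ ∃x ¬A, ¬∃x A ≡ ∀x ¬A, De Morgan for ∧/∨):
  ((∃u ¬F(u,u)) ∨ (∃v ¬S(v)) ∨ (∃v ¬G(v))) ∧ ((∀v G(v)) ∨ (∀u F(u,u)) ∧ (∀v S(v)))
Standardize variables apart so no two quantifiers bind the same name: v↦r, v↦q, u↦w1, v↦y.
  ((∃u ¬F(u,u)) ∨ (∃v ¬S(v)) ∨ (∃r ¬G(r))) ∧ ((∀q G(q)) ∨ (∀w1 F(w1,w1)) ∧ (∀y S(y)))
Finally move all quantifiers to the prefix:
  ∃u ∃v ∃r ∀q ∀w1 ∀y ((¬F(u,u) ∨ ¬S(v) ∨ ¬G(r)) ∧ (G(q) ∨ F(w1,w1) ∧ S(y)))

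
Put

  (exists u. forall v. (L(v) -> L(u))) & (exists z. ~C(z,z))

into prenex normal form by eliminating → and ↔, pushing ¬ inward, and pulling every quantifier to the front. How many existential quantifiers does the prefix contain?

Rewrite implications/biconditionals: A → B as ¬A ∨ B.
  (exists u. forall v. (~L(v) | L(u))) & (exists z. ~C(z,z))
Extract every quantifier outward, since the variables are now distinct and don't occur free across branches:
  exists u. forall v. exists z. ((~L(v) | L(u)) & ~C(z,z))
The prefix is exists u forall v exists z: 1 universal, 2 existential.

2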